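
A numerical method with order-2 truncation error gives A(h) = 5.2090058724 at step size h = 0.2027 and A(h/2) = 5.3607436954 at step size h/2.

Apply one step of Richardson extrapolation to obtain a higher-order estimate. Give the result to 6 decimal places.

Error is O(h^2); halving h shrinks it by 2^2 = 4.
2^2·A(h/2) = 21.4429747816; minus A(h) gives 16.2339689092.
Divide by 2^2 − 1 = 3.
R = 16.2339689092/3 = 5.4113229697

5.411323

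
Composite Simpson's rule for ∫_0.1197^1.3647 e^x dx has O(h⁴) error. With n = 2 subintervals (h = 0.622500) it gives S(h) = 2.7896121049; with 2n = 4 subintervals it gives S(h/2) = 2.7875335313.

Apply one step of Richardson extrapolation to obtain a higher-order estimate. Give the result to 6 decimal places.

The method has order 4: 2^4 = 16.
16 × 2.7875335313 − 2.7896121049 = 41.8109243959
R = 41.8109243959/15 = 2.7873949597

2.787395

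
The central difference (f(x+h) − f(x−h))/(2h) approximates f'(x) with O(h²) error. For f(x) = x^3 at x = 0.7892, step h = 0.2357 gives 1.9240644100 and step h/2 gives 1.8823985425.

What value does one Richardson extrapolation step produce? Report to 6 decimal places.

With r = 2 the leading error scales as h^2, so the weight is 2^2 = 4.
2^2*A(h/2) = 7.5295941700; minus A(h) gives 5.6055297600.
Denominator 4 − 1 = 3.
Extrapolated: 5.6055297600 / 3 = 1.8685099200
Correction |R − A(h/2)| = 1.389e-02; gap |A(h/2) − A(h)| = 4.167e-02.

1.868510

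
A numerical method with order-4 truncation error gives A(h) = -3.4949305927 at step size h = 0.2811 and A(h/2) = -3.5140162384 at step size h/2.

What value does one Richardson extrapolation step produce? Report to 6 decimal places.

r = 4, so 2^r = 16.
2^4·A(h/2) = -56.2242598144; minus A(h) gives -52.7293292217.
Denominator 16 − 1 = 15.
(16·(-3.5140162384) − (-3.4949305927))/(16 − 1) = -3.5152886148
Gap between inputs: 1.909e-02; correction applied: −0.0012723764.

-3.515289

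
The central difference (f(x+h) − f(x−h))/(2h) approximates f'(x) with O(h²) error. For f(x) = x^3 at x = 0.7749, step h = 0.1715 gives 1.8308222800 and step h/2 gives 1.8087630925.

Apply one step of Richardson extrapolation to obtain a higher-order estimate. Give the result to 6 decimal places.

r = 2: numerator weight 4, denominator 3.
4·1.8087630925 = 7.2350523700; subtract 1.8308222800 → 5.4042300900
Divide by 2^2 − 1 = 3.
5.4042300900 ÷ 3 = 1.8014100300

1.801410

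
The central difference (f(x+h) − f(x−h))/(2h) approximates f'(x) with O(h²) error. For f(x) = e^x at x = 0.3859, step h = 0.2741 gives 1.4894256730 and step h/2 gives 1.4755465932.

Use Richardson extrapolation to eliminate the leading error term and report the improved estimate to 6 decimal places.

1.470920

Method order is 2; weight 2^2 = 4.
2^2·A(h/2) = 5.9021863728; minus A(h) gives 4.4127606998.
Denominator 4 − 1 = 3.
Extrapolated: 4.4127606998 / 3 = 1.4709202333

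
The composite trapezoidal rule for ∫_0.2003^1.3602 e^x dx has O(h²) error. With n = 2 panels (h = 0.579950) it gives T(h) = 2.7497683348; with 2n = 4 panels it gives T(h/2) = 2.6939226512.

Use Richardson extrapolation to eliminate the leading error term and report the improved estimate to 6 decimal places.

With r = 2 the leading error scales as h^2, so the weight is 2^2 = 4.
Difference of the inputs: 2.6939226512 − 2.7497683348 = -0.0558456836
Correction (A(h/2) − A(h))/(4 − 1) = (-0.0558456836)/3 = -0.0186152279
R = 2.6939226512 − 0.0186152279 = 2.6753074233

2.675307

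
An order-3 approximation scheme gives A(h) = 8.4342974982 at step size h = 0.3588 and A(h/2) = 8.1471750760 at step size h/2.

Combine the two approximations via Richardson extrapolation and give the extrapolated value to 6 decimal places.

8.106158

Method order is 3; weight 2^3 = 8.
A(h/2) − A(h) = 8.1471750760 − 8.4342974982 = -0.2871224222
Correction (A(h/2) − A(h))/(8 − 1) = (-0.2871224222)/7 = -0.0410174889
R = 8.1471750760 − 0.0410174889 = 8.1061575871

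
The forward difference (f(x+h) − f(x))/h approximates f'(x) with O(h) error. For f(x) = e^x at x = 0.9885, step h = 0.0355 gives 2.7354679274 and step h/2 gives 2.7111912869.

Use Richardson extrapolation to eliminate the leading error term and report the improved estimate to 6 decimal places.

r = 1: numerator weight 2, denominator 1.
Weighted: 5.4223825738 − 2.7354679274 = 2.6869146464
2.6869146464 ÷ 1 = 2.6869146464
Gap between inputs: 2.428e-02; correction applied: −0.0242766405.

2.686915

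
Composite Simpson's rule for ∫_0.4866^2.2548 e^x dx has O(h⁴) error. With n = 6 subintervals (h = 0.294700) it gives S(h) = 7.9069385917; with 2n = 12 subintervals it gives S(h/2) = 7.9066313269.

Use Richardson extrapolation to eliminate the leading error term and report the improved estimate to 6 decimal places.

7.906611

Method order is 4; weight 2^4 = 16.
16 × 7.9066313269 = 126.5061012304; 126.5061012304 − 7.9069385917 = 118.5991626387
Divide by 2^4 − 1 = 15.
Result: 7.9066108426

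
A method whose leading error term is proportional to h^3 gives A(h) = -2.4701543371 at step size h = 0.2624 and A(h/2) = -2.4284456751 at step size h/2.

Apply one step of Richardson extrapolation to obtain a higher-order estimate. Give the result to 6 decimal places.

-2.422487

Leading term ∝ h^3; use weight 8 = 2^3.
A(h/2) − A(h) = -2.4284456751 − (-2.4701543371) = 0.0417086620
Correction (A(h/2) − A(h))/(8 − 1) = 0.0417086620/7 = 0.0059583803
R = -2.4284456751 + 0.0059583803 = -2.4224872948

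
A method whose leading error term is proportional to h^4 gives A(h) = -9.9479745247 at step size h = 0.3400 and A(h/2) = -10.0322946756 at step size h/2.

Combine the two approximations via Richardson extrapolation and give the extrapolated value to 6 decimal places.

-10.037916

Order 4 gives 2^r = 16 and 2^r − 1 = 15.
16*(-10.0322946756) = -160.5167148096; subtract (-9.9479745247) → -150.5687402849
R = (-150.5687402849)/15 = -10.0379160190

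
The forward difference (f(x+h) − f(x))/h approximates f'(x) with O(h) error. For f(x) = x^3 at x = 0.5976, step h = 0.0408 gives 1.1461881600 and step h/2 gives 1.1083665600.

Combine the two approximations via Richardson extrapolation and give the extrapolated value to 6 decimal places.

1.070545

r = 1, so 2^r = 2.
2 × 1.1083665600 = 2.2167331200; 2.2167331200 − 1.1461881600 = 1.0705449600
1.0705449600 ÷ 1 = 1.0705449600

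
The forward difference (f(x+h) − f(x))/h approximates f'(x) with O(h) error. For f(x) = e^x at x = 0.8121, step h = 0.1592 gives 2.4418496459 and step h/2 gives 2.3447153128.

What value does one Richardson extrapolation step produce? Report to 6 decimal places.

r = 1: numerator weight 2, denominator 1.
2×2.3447153128 = 4.6894306256; subtract 2.4418496459 → 2.2475809797
Denominator 2 − 1 = 1.
2.2475809797 ÷ 1 = 2.2475809797
Shift from A(h/2): −0.0971343331.

2.247581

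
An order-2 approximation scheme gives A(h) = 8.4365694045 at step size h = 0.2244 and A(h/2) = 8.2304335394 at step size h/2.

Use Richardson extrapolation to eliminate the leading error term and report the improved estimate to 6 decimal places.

8.161722

Leading term ∝ h^2; use weight 4 = 2^2.
Difference of the inputs: 8.2304335394 − 8.4365694045 = -0.2061358651
Divide by 2^2 − 1 = 3: (-0.2061358651)/3 = -0.0687119550
R = 8.2304335394 − 0.0687119550 = 8.1617215844
Shift from A(h/2): −0.0687119550.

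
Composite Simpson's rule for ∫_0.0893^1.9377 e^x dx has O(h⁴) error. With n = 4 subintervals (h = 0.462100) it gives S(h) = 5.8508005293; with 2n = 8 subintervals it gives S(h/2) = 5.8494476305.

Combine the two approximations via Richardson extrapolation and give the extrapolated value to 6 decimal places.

The method has order 4: 2^4 = 16.
16·5.8494476305 − 5.8508005293 = 87.7403615587
R = 87.7403615587/15 = 5.8493574372

5.849357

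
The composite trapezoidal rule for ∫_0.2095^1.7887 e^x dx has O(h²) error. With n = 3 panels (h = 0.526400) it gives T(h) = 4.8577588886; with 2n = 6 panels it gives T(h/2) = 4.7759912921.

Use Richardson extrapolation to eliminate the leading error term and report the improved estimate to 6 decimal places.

r = 2: numerator weight 4, denominator 3.
Difference of the inputs: 4.7759912921 − 4.8577588886 = -0.0817675965
Divide by 2^2 − 1 = 3: (-0.0817675965)/3 = -0.0272558655
R = A(h/2) + (A(h/2) − A(h))/3 = 4.7759912921 − 0.0272558655 = 4.7487354266

4.748735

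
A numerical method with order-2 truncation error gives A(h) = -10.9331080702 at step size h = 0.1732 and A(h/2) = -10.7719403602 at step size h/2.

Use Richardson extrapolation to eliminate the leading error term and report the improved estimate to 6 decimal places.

Method order is 2; weight 2^2 = 4.
Top: 4(-10.7719403602) − (-10.9331080702) = -32.1546533706
Extrapolated: (-32.1546533706) / 3 = -10.7182177902
Gap between inputs: 1.612e-01; correction applied: +0.0537225700.

-10.718218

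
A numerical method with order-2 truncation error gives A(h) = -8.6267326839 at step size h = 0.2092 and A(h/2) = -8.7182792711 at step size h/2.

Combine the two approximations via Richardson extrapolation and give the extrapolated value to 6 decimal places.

-8.748795

The method has order 2: 2^2 = 4.
2^2 × A(h/2) = -34.8731170844; minus A(h) gives -26.2463844005.
Denominator 4 − 1 = 3.
(4 × (-8.7182792711) − (-8.6267326839))/(4 − 1) = -8.7487948002
Shift from A(h/2): −0.0305155291.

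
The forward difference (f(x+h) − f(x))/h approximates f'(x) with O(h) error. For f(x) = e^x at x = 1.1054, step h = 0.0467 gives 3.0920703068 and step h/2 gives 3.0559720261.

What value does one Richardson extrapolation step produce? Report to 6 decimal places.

The method has order 1: 2^1 = 2.
Numerator 2*A(h/2) − A(h) = 2*3.0559720261 − 3.0920703068 = 3.0198737454
R = 3.0198737454/1 = 3.0198737454
Gap between inputs: 3.610e-02; correction applied: −0.0360982807.

3.019874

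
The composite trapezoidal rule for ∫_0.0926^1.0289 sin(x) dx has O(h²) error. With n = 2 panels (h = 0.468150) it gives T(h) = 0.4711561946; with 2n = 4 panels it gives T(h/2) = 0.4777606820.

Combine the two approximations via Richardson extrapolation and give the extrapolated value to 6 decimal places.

0.479962

Order 2 gives 2^r = 4 and 2^r − 1 = 3.
4×0.4777606820 = 1.9110427280; subtract 0.4711561946 → 1.4398865334
(4×0.4777606820 − 0.4711561946)/(4 − 1) = 0.4799621778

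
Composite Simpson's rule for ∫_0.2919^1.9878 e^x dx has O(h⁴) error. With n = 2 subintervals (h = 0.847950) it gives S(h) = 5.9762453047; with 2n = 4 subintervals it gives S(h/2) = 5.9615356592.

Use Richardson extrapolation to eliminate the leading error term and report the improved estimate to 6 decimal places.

Order 4 gives 2^r = 16 and 2^r − 1 = 15.
16 × 5.9615356592 − 5.9762453047 = 89.4083252425
Divide by 2^4 − 1 = 15.
89.4083252425 ÷ 15 = 5.9605550162

5.960555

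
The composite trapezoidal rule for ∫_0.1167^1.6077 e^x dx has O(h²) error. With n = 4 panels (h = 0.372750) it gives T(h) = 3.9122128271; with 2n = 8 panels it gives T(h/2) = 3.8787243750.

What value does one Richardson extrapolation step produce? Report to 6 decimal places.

3.867562

Order 2 gives 2^r = 4 and 2^r − 1 = 3.
Numerator 4×A(h/2) − A(h) = 4×3.8787243750 − 3.9122128271 = 11.6026846729
Divide by 2^2 − 1 = 3.
Extrapolated: 11.6026846729 / 3 = 3.8675615576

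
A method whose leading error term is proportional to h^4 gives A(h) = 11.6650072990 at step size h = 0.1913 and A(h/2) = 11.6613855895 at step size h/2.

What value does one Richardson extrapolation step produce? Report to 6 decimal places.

Order 4 gives 2^r = 16 and 2^r − 1 = 15.
Numerator 16·A(h/2) − A(h) = 16·11.6613855895 − 11.6650072990 = 174.9171621330
Divide by 2^4 − 1 = 15.
R = 174.9171621330/15 = 11.6611441422

11.661144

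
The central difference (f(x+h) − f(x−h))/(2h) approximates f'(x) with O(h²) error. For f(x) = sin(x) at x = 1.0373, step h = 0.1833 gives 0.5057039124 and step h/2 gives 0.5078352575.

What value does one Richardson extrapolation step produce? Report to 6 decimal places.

r = 2, so 2^r = 4.
Weighted: 2.0313410300 − 0.5057039124 = 1.5256371176
R = 1.5256371176/3 = 0.5085457059

0.508546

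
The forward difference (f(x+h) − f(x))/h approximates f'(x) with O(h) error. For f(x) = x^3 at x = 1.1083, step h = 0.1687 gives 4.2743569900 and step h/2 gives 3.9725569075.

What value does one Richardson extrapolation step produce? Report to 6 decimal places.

3.670757

r = 1, so 2^r = 2.
Numerator 2×A(h/2) − A(h) = 2×3.9725569075 − 4.2743569900 = 3.6707568250
3.6707568250 ÷ 1 = 3.6707568250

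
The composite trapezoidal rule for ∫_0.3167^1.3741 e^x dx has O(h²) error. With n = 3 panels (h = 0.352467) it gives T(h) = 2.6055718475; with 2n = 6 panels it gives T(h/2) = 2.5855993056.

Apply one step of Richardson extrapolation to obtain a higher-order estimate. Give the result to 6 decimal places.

2.578942

Leading term ∝ h^2; use weight 4 = 2^2.
4·2.5855993056 = 10.3423972224; 10.3423972224 − 2.6055718475 = 7.7368253749
7.7368253749 ÷ 3 = 2.5789417916
Correction |R − A(h/2)| = 6.658e-03; gap |A(h/2) − A(h)| = 1.997e-02.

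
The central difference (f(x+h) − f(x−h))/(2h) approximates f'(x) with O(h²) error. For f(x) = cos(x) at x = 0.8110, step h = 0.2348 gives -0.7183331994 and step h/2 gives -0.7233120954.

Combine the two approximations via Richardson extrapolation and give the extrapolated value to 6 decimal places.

Method order is 2; weight 2^2 = 4.
Difference of the inputs: -0.7233120954 − (-0.7183331994) = -0.0049788960
Divide by 2^2 − 1 = 3: (-0.0049788960)/3 = -0.0016596320
R = A(h/2) + (A(h/2) − A(h))/3 = -0.7233120954 − 0.0016596320 = -0.7249717274
Gap between inputs: 4.979e-03; correction applied: −0.0016596320.

-0.724972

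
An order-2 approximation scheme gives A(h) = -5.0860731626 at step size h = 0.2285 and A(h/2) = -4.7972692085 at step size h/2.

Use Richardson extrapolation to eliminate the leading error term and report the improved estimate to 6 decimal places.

r = 2, so 2^r = 4.
Top: 4(-4.7972692085) − (-5.0860731626) = -14.1030036714
R = (-14.1030036714)/3 = -4.7010012238
Gap between inputs: 2.888e-01; correction applied: +0.0962679847.

-4.701001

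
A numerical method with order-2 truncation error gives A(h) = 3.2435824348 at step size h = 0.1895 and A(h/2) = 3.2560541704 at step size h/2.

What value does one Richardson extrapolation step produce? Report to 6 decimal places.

3.260211

The method has order 2: 2^2 = 4.
Numerator 4*A(h/2) − A(h) = 4*3.2560541704 − 3.2435824348 = 9.7806342468
Denominator 4 − 1 = 3.
So the Richardson estimate is 3.2602114156.
Gap between inputs: 1.247e-02; correction applied: +0.0041572452.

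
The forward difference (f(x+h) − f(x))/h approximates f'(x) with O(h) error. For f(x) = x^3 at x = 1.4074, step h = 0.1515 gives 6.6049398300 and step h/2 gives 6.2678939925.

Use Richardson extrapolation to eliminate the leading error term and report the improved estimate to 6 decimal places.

Leading term ∝ h^1; use weight 2 = 2^1.
Numerator 2*A(h/2) − A(h) = 2*6.2678939925 − 6.6049398300 = 5.9308481550
Denominator 2 − 1 = 1.
Result: 5.9308481550
Gap between inputs: 3.370e-01; correction applied: −0.3370458375.

5.930848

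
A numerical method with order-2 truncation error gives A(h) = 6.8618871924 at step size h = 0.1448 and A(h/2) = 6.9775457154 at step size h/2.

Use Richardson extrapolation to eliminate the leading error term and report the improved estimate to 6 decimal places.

Error is O(h^2); halving h shrinks it by 2^2 = 4.
Top: 4(6.9775457154) − (6.8618871924) = 21.0482956692
Denominator 4 − 1 = 3.
(4×6.9775457154 − 6.8618871924)/(4 − 1) = 7.0160985564
Correction |R − A(h/2)| = 3.855e-02; gap |A(h/2) − A(h)| = 1.157e-01.

7.016099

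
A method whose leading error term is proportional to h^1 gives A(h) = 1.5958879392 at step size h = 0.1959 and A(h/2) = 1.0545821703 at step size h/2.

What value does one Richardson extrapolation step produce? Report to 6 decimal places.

0.513276

Error is O(h^1); halving h shrinks it by 2^1 = 2.
Top: 2(1.0545821703) − (1.5958879392) = 0.5132764014
Extrapolated: 0.5132764014 / 1 = 0.5132764014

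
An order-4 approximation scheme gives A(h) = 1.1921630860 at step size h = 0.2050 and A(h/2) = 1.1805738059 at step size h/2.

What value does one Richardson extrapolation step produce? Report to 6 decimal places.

The method has order 4: 2^4 = 16.
Top: 16(1.1805738059) − (1.1921630860) = 17.6970178084
17.6970178084 ÷ 15 = 1.1798011872

1.179801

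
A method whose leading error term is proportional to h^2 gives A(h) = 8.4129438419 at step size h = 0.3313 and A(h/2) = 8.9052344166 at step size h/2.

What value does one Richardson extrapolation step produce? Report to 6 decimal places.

Order 2 gives 2^r = 4 and 2^r − 1 = 3.
Weighted: 35.6209376664 − 8.4129438419 = 27.2079938245
Denominator 4 − 1 = 3.
So the Richardson estimate is 9.0693312748.
Gap between inputs: 4.923e-01; correction applied: +0.1640968582.

9.069331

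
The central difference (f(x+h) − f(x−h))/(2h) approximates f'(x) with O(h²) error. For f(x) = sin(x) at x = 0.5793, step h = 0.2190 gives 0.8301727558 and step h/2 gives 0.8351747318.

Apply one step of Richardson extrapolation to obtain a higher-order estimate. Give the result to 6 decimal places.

The method has order 2: 2^2 = 4.
2^2 × A(h/2) = 3.3406989272; minus A(h) gives 2.5105261714.
Divide by 2^2 − 1 = 3.
Result: 0.8368420571
Correction |R − A(h/2)| = 1.667e-03; gap |A(h/2) − A(h)| = 5.002e-03.

0.836842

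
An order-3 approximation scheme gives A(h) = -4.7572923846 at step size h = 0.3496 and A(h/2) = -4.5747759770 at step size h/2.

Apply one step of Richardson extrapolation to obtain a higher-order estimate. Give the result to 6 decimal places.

-4.548702

r = 3: numerator weight 8, denominator 7.
Top: 8(-4.5747759770) − (-4.7572923846) = -31.8409154314
Divide by 2^3 − 1 = 7.
R = (-31.8409154314)/7 = -4.5487022045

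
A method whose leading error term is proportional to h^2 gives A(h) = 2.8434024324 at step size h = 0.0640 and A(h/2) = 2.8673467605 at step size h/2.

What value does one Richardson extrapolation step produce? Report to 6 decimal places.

r = 2, so 2^r = 4.
4 × 2.8673467605 − 2.8434024324 = 8.6259846096
Denominator 4 − 1 = 3.
Result: 2.8753282032
Shift from A(h/2): +0.0079814427.

2.875328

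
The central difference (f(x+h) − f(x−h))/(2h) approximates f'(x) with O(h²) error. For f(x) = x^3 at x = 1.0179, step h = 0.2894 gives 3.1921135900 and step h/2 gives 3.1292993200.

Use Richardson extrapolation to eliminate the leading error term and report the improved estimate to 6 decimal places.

3.108361

The method has order 2: 2^2 = 4.
4 × 3.1292993200 = 12.5171972800; 12.5171972800 − 3.1921135900 = 9.3250836900
9.3250836900 ÷ 3 = 3.1083612300
Gap between inputs: 6.281e-02; correction applied: −0.0209380900.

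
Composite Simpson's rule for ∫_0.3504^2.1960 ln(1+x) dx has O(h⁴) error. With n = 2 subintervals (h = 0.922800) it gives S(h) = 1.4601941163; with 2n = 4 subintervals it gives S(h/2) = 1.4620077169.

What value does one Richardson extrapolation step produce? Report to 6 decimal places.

1.462129

Error is O(h^4); halving h shrinks it by 2^4 = 16.
2^4 × A(h/2) = 23.3921234704; minus A(h) gives 21.9319293541.
Divide by 2^4 − 1 = 15.
(16 × 1.4620077169 − 1.4601941163)/(16 − 1) = 1.4621286236
Shift from A(h/2): +0.0001209067.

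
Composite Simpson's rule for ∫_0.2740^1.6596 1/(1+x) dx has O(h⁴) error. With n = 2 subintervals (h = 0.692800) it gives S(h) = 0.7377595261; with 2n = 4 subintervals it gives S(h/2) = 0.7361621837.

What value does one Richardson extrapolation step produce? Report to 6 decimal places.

0.736056

Method order is 4; weight 2^4 = 16.
Weighted: 11.7785949392 − 0.7377595261 = 11.0408354131
Extrapolated: 11.0408354131 / 15 = 0.7360556942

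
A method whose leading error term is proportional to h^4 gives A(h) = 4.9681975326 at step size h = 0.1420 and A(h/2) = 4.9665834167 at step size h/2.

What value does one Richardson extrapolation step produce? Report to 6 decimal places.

Method order is 4; weight 2^4 = 16.
16*4.9665834167 − 4.9681975326 = 74.4971371346
74.4971371346 ÷ 15 = 4.9664758090
Gap between inputs: 1.614e-03; correction applied: −0.0001076077.

4.966476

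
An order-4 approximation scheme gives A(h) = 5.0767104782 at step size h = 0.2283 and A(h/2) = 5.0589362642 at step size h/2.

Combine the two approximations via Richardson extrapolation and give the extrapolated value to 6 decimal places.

5.057751

r = 4, so 2^r = 16.
A(h/2) − A(h) = 5.0589362642 − 5.0767104782 = -0.0177742140
Divide by 2^4 − 1 = 15: (-0.0177742140)/15 = -0.0011849476
R = A(h/2) + (A(h/2) − A(h))/15 = 5.0589362642 − 0.0011849476 = 5.0577513166
Gap between inputs: 1.777e-02; correction applied: −0.0011849476.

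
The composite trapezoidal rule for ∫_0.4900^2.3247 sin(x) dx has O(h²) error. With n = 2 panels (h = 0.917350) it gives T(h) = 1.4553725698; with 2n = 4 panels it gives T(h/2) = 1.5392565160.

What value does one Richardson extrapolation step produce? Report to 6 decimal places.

r = 2, so 2^r = 4.
A(h/2) − A(h) = 1.5392565160 − 1.4553725698 = 0.0838839462
Correction (A(h/2) − A(h))/(4 − 1) = 0.0838839462/3 = 0.0279613154
R = 1.5392565160 + 0.0279613154 = 1.5672178314

1.567218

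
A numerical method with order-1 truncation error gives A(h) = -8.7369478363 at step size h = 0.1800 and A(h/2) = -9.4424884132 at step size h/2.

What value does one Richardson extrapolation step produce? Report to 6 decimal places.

-10.148029

Leading term ∝ h^1; use weight 2 = 2^1.
Top: 2(-9.4424884132) − (-8.7369478363) = -10.1480289901
Divide by 2^1 − 1 = 1.
R = (-10.1480289901)/1 = -10.1480289901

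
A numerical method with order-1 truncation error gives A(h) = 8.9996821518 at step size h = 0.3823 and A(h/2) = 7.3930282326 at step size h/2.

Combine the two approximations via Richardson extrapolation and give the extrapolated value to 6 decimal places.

r = 1, so 2^r = 2.
Difference of the inputs: 7.3930282326 − 8.9996821518 = -1.6066539192
Divide by 2^1 − 1 = 1: (-1.6066539192)/1 = -1.6066539192
R = 7.3930282326 − 1.6066539192 = 5.7863743134
Shift from A(h/2): −1.6066539192.

5.786374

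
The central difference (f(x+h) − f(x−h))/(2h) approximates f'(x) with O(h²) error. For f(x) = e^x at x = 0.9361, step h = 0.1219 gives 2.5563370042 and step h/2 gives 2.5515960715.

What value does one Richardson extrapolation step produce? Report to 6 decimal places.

The method has order 2: 2^2 = 4.
4 × 2.5515960715 = 10.2063842860; 10.2063842860 − 2.5563370042 = 7.6500472818
Divide by 2^2 − 1 = 3.
So the Richardson estimate is 2.5500157606.
Correction |R − A(h/2)| = 1.580e-03; gap |A(h/2) − A(h)| = 4.741e-03.

2.550016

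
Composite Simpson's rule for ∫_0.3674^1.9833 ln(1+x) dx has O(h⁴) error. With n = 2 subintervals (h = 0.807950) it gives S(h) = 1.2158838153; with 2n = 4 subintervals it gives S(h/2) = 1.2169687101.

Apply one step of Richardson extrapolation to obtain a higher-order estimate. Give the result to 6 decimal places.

Order 4 gives 2^r = 16 and 2^r − 1 = 15.
2^4*A(h/2) = 19.4714993616; minus A(h) gives 18.2556155463.
18.2556155463 ÷ 15 = 1.2170410364
Shift from A(h/2): +0.0000723263.

1.217041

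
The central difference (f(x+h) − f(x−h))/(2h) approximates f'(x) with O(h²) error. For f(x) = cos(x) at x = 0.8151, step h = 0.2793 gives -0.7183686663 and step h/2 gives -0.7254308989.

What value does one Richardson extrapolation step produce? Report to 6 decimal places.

Method order is 2; weight 2^2 = 4.
Weighted: (-2.9017235956) − (-0.7183686663) = -2.1833549293
Extrapolated: (-2.1833549293) / 3 = -0.7277849764

-0.727785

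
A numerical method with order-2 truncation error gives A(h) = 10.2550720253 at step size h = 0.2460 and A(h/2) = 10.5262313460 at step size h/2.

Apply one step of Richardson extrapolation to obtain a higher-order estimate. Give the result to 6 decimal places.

10.616618

r = 2: numerator weight 4, denominator 3.
Difference of the inputs: 10.5262313460 − 10.2550720253 = 0.2711593207
Correction (A(h/2) − A(h))/(4 − 1) = 0.2711593207/3 = 0.0903864402
R = A(h/2) + (A(h/2) − A(h))/3 = 10.5262313460 + 0.0903864402 = 10.6166177862
Shift from A(h/2): +0.0903864402.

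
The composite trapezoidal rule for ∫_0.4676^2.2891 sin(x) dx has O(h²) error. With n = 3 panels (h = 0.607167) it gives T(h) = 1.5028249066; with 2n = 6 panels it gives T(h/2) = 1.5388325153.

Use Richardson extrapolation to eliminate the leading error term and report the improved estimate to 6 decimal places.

1.550835

Method order is 2; weight 2^2 = 4.
Numerator 4×A(h/2) − A(h) = 4×1.5388325153 − 1.5028249066 = 4.6525051546
R = 4.6525051546/3 = 1.5508350515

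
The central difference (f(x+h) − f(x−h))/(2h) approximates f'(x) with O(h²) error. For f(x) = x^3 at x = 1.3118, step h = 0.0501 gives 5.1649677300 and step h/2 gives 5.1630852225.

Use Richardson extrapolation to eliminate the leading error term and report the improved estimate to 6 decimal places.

Method order is 2; weight 2^2 = 4.
4*5.1630852225 = 20.6523408900; subtract 5.1649677300 → 15.4873731600
Divide by 2^2 − 1 = 3.
R = 15.4873731600/3 = 5.1624577200
Shift from A(h/2): −0.0006275025.

5.162458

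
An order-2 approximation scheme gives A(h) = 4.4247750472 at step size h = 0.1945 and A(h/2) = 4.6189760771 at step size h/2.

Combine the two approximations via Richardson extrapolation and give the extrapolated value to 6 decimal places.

Order 2 gives 2^r = 4 and 2^r − 1 = 3.
A(h/2) − A(h) = 4.6189760771 − 4.4247750472 = 0.1942010299
Correction (A(h/2) − A(h))/(4 − 1) = 0.1942010299/3 = 0.0647336766
R = 4.6189760771 + 0.0647336766 = 4.6837097537
Gap between inputs: 1.942e-01; correction applied: +0.0647336766.

4.683710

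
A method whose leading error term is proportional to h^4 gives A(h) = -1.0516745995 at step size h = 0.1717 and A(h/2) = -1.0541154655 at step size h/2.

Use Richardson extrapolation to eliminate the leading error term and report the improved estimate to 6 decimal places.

-1.054278

r = 4, so 2^r = 16.
Difference of the inputs: -1.0541154655 − (-1.0516745995) = -0.0024408660
Divide by 2^4 − 1 = 15: (-0.0024408660)/15 = -0.0001627244
R = A(h/2) + (A(h/2) − A(h))/15 = -1.0541154655 − 0.0001627244 = -1.0542781899
Shift from A(h/2): −0.0001627244.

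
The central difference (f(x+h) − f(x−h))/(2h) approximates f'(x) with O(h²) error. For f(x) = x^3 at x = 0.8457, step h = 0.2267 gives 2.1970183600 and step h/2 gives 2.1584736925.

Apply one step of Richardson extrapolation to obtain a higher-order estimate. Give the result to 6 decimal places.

2.145625

Error is O(h^2); halving h shrinks it by 2^2 = 4.
Difference of the inputs: 2.1584736925 − 2.1970183600 = -0.0385446675
Divide by 2^2 − 1 = 3: (-0.0385446675)/3 = -0.0128482225
R = 2.1584736925 − 0.0128482225 = 2.1456254700
Gap between inputs: 3.854e-02; correction applied: −0.0128482225.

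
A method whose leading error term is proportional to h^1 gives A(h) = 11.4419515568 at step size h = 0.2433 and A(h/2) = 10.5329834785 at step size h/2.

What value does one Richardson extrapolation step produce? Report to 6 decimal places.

r = 1: numerator weight 2, denominator 1.
A(h/2) − A(h) = 10.5329834785 − 11.4419515568 = -0.9089680783
Correction (A(h/2) − A(h))/(2 − 1) = (-0.9089680783)/1 = -0.9089680783
R = 10.5329834785 − 0.9089680783 = 9.6240154002
Shift from A(h/2): −0.9089680783.

9.624015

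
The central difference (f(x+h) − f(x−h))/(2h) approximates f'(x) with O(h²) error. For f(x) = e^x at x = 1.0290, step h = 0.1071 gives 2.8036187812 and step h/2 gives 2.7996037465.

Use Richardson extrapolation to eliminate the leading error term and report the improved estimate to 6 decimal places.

2.798265

r = 2: numerator weight 4, denominator 3.
4·2.7996037465 = 11.1984149860; 11.1984149860 − 2.8036187812 = 8.3947962048
Divide by 2^2 − 1 = 3.
Extrapolated: 8.3947962048 / 3 = 2.7982654016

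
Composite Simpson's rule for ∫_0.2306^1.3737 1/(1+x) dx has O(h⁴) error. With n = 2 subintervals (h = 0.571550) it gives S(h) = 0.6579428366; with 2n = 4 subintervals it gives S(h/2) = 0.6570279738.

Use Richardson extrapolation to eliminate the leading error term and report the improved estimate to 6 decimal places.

Leading term ∝ h^4; use weight 16 = 2^4.
16*0.6570279738 = 10.5124475808; 10.5124475808 − 0.6579428366 = 9.8545047442
9.8545047442 ÷ 15 = 0.6569669829
Gap between inputs: 9.149e-04; correction applied: −0.0000609909.

0.656967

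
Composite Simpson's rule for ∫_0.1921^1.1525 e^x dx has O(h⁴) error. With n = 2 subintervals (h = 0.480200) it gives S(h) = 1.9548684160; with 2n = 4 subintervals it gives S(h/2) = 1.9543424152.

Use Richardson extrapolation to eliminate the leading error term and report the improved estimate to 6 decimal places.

1.954307

The method has order 4: 2^4 = 16.
Numerator 16*A(h/2) − A(h) = 16*1.9543424152 − 1.9548684160 = 29.3146102272
Denominator 16 − 1 = 15.
R = 29.3146102272/15 = 1.9543073485
Correction |R − A(h/2)| = 3.507e-05; gap |A(h/2) − A(h)| = 5.260e-04.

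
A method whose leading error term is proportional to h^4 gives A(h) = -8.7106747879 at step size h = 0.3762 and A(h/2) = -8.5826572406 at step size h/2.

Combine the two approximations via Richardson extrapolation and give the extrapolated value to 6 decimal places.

-8.574123

r = 4: numerator weight 16, denominator 15.
16·(-8.5826572406) − (-8.7106747879) = -128.6118410617
Extrapolated: (-128.6118410617) / 15 = -8.5741227374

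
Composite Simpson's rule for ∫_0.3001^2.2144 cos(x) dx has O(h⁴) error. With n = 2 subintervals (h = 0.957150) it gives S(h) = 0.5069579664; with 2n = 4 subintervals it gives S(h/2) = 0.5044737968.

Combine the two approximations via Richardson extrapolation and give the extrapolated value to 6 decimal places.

0.504308

With r = 4 the leading error scales as h^4, so the weight is 2^4 = 16.
Numerator 16×A(h/2) − A(h) = 16×0.5044737968 − 0.5069579664 = 7.5646227824
Divide by 2^4 − 1 = 15.
(16×0.5044737968 − 0.5069579664)/(16 − 1) = 0.5043081855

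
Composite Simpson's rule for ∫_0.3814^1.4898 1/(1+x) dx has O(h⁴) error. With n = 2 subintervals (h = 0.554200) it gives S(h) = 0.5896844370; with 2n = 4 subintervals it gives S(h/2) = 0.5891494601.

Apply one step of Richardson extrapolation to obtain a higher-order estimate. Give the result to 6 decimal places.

Order 4 gives 2^r = 16 and 2^r − 1 = 15.
16 × 0.5891494601 − 0.5896844370 = 8.8367069246
Denominator 16 − 1 = 15.
So the Richardson estimate is 0.5891137950.
Shift from A(h/2): −0.0000356651.

0.589114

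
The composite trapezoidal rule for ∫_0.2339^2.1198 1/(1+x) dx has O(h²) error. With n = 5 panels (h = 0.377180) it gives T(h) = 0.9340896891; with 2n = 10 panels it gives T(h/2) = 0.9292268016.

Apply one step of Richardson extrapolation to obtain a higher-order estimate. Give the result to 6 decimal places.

0.927606

With r = 2 the leading error scales as h^2, so the weight is 2^2 = 4.
A(h/2) − A(h) = 0.9292268016 − 0.9340896891 = -0.0048628875
Divide by 2^2 − 1 = 3: (-0.0048628875)/3 = -0.0016209625
R = A(h/2) + (A(h/2) − A(h))/3 = 0.9292268016 − 0.0016209625 = 0.9276058391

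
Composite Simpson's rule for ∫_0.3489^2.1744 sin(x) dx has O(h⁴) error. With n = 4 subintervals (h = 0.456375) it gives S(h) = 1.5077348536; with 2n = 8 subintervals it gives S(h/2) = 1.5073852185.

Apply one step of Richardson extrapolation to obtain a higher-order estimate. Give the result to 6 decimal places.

1.507362

Method order is 4; weight 2^4 = 16.
Top: 16(1.5073852185) − (1.5077348536) = 22.6104286424
Extrapolated: 22.6104286424 / 15 = 1.5073619095
Correction |R − A(h/2)| = 2.331e-05; gap |A(h/2) − A(h)| = 3.496e-04.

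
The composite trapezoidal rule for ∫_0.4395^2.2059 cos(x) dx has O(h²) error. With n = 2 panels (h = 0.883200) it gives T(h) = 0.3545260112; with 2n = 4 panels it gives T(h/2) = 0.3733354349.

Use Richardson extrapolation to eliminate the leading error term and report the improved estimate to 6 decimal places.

0.379605

With r = 2 the leading error scales as h^2, so the weight is 2^2 = 4.
4*0.3733354349 = 1.4933417396; 1.4933417396 − 0.3545260112 = 1.1388157284
Extrapolated: 1.1388157284 / 3 = 0.3796052428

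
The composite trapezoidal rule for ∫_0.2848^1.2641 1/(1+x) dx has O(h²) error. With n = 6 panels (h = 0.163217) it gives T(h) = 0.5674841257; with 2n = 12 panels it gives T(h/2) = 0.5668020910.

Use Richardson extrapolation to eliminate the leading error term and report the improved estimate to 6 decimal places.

r = 2: numerator weight 4, denominator 3.
Numerator 4 × A(h/2) − A(h) = 4 × 0.5668020910 − 0.5674841257 = 1.6997242383
Divide by 2^2 − 1 = 3.
So the Richardson estimate is 0.5665747461.
Correction |R − A(h/2)| = 2.273e-04; gap |A(h/2) − A(h)| = 6.820e-04.

0.566575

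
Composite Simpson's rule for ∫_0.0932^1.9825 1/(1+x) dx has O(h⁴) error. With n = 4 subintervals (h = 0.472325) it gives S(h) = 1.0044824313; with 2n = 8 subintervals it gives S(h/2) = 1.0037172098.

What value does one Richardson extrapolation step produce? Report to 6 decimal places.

1.003666

Leading term ∝ h^4; use weight 16 = 2^4.
2^4 × A(h/2) = 16.0594753568; minus A(h) gives 15.0549929255.
Denominator 16 − 1 = 15.
R = 15.0549929255/15 = 1.0036661950
Shift from A(h/2): −0.0000510148.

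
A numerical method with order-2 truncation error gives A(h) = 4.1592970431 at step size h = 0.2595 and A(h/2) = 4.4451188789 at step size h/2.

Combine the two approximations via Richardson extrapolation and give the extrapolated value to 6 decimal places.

Order 2 gives 2^r = 4 and 2^r − 1 = 3.
4×4.4451188789 = 17.7804755156; 17.7804755156 − 4.1592970431 = 13.6211784725
13.6211784725 ÷ 3 = 4.5403928242

4.540393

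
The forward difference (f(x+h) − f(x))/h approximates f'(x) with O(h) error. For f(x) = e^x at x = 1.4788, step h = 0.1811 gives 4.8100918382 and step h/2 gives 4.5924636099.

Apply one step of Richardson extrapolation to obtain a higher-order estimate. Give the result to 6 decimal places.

Leading term ∝ h^1; use weight 2 = 2^1.
2·4.5924636099 = 9.1849272198; 9.1849272198 − 4.8100918382 = 4.3748353816
Divide by 2^1 − 1 = 1.
So the Richardson estimate is 4.3748353816.

4.374835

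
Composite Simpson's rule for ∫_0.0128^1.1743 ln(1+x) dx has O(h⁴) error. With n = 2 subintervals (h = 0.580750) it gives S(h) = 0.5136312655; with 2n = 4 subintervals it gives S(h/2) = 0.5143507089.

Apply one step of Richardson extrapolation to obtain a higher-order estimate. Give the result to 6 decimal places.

0.514399

Leading term ∝ h^4; use weight 16 = 2^4.
Weighted: 8.2296113424 − 0.5136312655 = 7.7159800769
Extrapolated: 7.7159800769 / 15 = 0.5143986718
Shift from A(h/2): +0.0000479629.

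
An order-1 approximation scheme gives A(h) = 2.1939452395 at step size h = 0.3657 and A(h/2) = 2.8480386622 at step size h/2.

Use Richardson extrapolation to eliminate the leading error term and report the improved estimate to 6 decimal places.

With r = 1 the leading error scales as h^1, so the weight is 2^1 = 2.
2·2.8480386622 = 5.6960773244; subtract 2.1939452395 → 3.5021320849
Denominator 2 − 1 = 1.
Extrapolated: 3.5021320849 / 1 = 3.5021320849
Shift from A(h/2): +0.6540934227.

3.502132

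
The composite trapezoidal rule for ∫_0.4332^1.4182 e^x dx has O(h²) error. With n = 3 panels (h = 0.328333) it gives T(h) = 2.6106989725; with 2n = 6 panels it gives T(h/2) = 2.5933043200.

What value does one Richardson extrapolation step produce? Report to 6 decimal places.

2.587506

The method has order 2: 2^2 = 4.
4 × 2.5933043200 = 10.3732172800; 10.3732172800 − 2.6106989725 = 7.7625183075
Divide by 2^2 − 1 = 3.
R = 7.7625183075/3 = 2.5875061025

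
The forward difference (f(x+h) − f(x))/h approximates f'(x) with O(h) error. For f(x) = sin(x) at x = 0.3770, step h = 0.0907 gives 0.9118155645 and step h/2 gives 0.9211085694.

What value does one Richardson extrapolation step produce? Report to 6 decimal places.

0.930402

Leading term ∝ h^1; use weight 2 = 2^1.
A(h/2) − A(h) = 0.9211085694 − 0.9118155645 = 0.0092930049
Divide by 2^1 − 1 = 1: 0.0092930049/1 = 0.0092930049
R = A(h/2) + (A(h/2) − A(h))/1 = 0.9211085694 + 0.0092930049 = 0.9304015743
Correction |R − A(h/2)| = 9.293e-03; gap |A(h/2) − A(h)| = 9.293e-03.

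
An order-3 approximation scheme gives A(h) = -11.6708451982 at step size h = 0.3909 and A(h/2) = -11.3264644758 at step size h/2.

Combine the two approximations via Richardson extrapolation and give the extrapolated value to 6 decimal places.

Error is O(h^3); halving h shrinks it by 2^3 = 8.
Top: 8(-11.3264644758) − (-11.6708451982) = -78.9408706082
Denominator 8 − 1 = 7.
R = (-78.9408706082)/7 = -11.2772672297
Shift from A(h/2): +0.0491972461.

-11.277267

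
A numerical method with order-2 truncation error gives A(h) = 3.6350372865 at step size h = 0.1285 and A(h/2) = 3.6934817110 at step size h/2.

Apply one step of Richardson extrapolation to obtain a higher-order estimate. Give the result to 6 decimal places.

3.712963

r = 2: numerator weight 4, denominator 3.
4 × 3.6934817110 = 14.7739268440; 14.7739268440 − 3.6350372865 = 11.1388895575
Extrapolated: 11.1388895575 / 3 = 3.7129631858
Gap between inputs: 5.844e-02; correction applied: +0.0194814748.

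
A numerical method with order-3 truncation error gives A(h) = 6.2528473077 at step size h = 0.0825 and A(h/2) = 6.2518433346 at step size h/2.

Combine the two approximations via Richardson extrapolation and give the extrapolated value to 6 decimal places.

6.251700

The method has order 3: 2^3 = 8.
Top: 8(6.2518433346) − (6.2528473077) = 43.7618993691
(8*6.2518433346 − 6.2528473077)/(8 − 1) = 6.2516999099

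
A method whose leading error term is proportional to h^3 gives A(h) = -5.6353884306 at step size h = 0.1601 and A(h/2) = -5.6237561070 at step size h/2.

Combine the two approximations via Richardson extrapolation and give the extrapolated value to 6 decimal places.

-5.622094

Method order is 3; weight 2^3 = 8.
8*(-5.6237561070) = -44.9900488560; (-44.9900488560) − (-5.6353884306) = -39.3546604254
R = (-39.3546604254)/7 = -5.6220943465
Correction |R − A(h/2)| = 1.662e-03; gap |A(h/2) − A(h)| = 1.163e-02.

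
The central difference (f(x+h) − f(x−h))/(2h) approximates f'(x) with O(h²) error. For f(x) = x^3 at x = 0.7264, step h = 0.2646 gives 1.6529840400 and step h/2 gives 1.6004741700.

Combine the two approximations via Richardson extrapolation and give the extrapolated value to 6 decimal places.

r = 2: numerator weight 4, denominator 3.
Weighted: 6.4018966800 − 1.6529840400 = 4.7489126400
Extrapolated: 4.7489126400 / 3 = 1.5829708800
Correction |R − A(h/2)| = 1.750e-02; gap |A(h/2) − A(h)| = 5.251e-02.

1.582971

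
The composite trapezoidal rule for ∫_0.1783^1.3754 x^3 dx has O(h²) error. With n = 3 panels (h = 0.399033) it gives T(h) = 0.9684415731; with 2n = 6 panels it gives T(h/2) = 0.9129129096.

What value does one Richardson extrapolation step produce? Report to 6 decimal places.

With r = 2 the leading error scales as h^2, so the weight is 2^2 = 4.
Top: 4(0.9129129096) − (0.9684415731) = 2.6832100653
Denominator 4 − 1 = 3.
So the Richardson estimate is 0.8944033551.
Correction |R − A(h/2)| = 1.851e-02; gap |A(h/2) − A(h)| = 5.553e-02.

0.894403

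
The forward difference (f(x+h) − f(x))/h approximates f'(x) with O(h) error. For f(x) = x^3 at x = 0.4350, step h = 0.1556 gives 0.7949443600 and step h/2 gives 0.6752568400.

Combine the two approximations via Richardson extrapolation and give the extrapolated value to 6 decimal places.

r = 1, so 2^r = 2.
Difference of the inputs: 0.6752568400 − 0.7949443600 = -0.1196875200
Correction (A(h/2) − A(h))/(2 − 1) = (-0.1196875200)/1 = -0.1196875200
R = 0.6752568400 − 0.1196875200 = 0.5555693200

0.555569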